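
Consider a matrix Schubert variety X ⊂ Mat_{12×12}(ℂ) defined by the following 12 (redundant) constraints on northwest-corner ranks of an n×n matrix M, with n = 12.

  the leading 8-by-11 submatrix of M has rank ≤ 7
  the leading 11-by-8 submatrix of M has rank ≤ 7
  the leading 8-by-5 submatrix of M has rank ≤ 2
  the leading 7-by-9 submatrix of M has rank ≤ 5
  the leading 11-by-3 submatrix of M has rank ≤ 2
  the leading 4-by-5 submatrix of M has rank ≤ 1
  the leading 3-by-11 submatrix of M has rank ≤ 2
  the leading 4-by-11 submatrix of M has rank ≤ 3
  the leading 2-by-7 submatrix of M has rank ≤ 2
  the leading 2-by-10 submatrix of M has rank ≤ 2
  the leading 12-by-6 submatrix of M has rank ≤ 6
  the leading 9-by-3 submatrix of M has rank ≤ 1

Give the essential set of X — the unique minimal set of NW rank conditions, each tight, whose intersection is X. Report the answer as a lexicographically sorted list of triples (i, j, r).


The tightest implied rank at each (i,j), from the 12 conditions:

  row 1: 1 1 1 1 1 1 1 1 1 1 1 1
  row 2: 1 1 1 1 1 2 2 2 2 2 2 2
  row 3: 1 1 1 1 1 2 2 2 2 2 2 3
  row 4: 1 1 1 1 1 2 3 3 3 3 3 4
  row 5: 1 1 1 2 2 3 4 4 4 4 4 5
  row 6: 1 1 1 2 2 3 4 5 5 5 5 6
  row 7: 1 1 1 2 2 3 4 5 5 6 6 7
  row 8: 1 1 1 2 2 3 4 5 6 7 7 8
  row 9: 1 1 1 2 3 4 5 6 7 8 8 9
  row 10: 1 2 2 3 4 5 6 7 8 9 9 10
  row 11: 1 2 2 3 4 5 6 7 8 9 10 11
  row 12: 1 2 3 4 5 6 7 8 9 10 11 12

second differences of R give the permutation w = (1, 6, 12, 7, 4, 8, 10, 9, 5, 2, 11, 3).

Rothe diagram D(w) (32 cells), 6 SE-corners (essential conditions):

[(3, 11, 2), (4, 5, 1), (7, 9, 5), (8, 5, 2), (9, 3, 1), (11, 3, 2)]


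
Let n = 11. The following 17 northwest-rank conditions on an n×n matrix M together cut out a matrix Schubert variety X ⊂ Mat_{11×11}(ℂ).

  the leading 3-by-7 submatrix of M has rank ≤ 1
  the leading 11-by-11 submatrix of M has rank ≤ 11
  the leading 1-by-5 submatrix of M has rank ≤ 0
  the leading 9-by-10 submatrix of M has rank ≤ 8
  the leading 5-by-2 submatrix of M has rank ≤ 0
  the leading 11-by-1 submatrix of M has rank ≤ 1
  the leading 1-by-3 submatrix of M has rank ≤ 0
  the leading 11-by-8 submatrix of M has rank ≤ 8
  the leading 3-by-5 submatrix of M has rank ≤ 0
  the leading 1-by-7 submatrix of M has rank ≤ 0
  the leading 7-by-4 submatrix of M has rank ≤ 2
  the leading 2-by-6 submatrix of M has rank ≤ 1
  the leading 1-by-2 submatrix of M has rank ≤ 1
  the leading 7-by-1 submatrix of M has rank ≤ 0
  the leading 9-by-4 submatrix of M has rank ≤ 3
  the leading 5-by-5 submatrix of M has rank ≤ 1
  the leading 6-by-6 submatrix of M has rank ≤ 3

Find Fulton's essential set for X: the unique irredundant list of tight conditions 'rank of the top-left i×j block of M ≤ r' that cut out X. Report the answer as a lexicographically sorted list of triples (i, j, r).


Reconstructing r_w from the 17 given conditions:

  0, 0, 0, 0, 0, 0, 0, 1, 1, 1, 1
  0, 0, 0, 0, 0, 1, 1, 2, 2, 2, 2
  0, 0, 0, 0, 0, 1, 1, 2, 3, 3, 3
  0, 0, 1, 1, 1, 2, 2, 3, 4, 4, 4
  0, 0, 1, 1, 1, 2, 3, 4, 5, 5, 5
  0, 1, 2, 2, 2, 3, 4, 5, 6, 6, 6
  0, 1, 2, 2, 3, 4, 5, 6, 7, 7, 7
  1, 2, 3, 3, 4, 5, 6, 7, 8, 8, 8
  1, 2, 3, 3, 4, 5, 6, 7, 8, 8, 9
  1, 2, 3, 4, 5, 6, 7, 8, 9, 9, 10
  1, 2, 3, 4, 5, 6, 7, 8, 9, 10, 11

the unique w with this rank table is (8, 6, 9, 3, 7, 2, 5, 1, 11, 4, 10).

9 SE-corners of the 29-cell Rothe diagram give Ess(w):

[(1, 7, 0), (3, 5, 0), (3, 7, 1), (5, 2, 0), (5, 5, 1), (7, 1, 0), (7, 4, 2), (9, 4, 3), (9, 10, 8)]


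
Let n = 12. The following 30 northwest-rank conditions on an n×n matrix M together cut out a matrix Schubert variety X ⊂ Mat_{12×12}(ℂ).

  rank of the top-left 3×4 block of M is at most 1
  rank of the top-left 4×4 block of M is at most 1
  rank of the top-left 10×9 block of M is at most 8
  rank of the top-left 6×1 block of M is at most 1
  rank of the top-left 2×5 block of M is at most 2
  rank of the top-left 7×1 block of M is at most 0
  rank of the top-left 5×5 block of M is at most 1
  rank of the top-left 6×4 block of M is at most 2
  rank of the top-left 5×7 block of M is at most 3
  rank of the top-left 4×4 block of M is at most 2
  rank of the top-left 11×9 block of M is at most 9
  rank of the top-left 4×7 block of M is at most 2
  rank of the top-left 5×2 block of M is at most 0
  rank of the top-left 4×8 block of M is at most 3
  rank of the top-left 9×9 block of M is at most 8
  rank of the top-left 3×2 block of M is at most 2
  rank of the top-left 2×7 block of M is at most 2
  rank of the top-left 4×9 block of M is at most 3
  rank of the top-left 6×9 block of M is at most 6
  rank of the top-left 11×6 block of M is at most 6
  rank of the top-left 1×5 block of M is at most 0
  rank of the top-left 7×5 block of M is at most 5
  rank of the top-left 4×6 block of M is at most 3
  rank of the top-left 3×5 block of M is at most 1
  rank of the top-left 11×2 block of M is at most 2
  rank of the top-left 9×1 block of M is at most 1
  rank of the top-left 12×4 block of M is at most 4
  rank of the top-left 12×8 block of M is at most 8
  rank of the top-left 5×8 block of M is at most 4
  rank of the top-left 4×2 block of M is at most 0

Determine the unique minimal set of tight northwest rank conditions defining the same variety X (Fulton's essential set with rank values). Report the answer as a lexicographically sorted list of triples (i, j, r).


Rank table r_w(12×12) implied by the 30 constraints:

  row 1: 0 0 0 0 0 1 1 1 1 1 1 1
  row 2: 0 0 1 1 1 2 2 2 2 2 2 2
  row 3: 0 0 1 1 1 2 2 3 3 3 3 3
  row 4: 0 0 1 1 1 2 2 3 3 4 4 4
  row 5: 0 0 1 1 1 2 3 4 4 5 5 5
  row 6: 0 1 2 2 2 3 4 5 5 6 6 6
  row 7: 0 1 2 3 3 4 5 6 6 7 7 7
  row 8: 1 2 3 4 4 5 6 7 7 8 8 8
  row 9: 1 2 3 4 5 6 7 8 8 9 9 9
  row 10: 1 2 3 4 5 6 7 8 8 9 10 10
  row 11: 1 2 3 4 5 6 7 8 9 10 11 11
  row 12: 1 2 3 4 5 6 7 8 9 10 11 12

so w = (6, 3, 8, 10, 7, 2, 4, 1, 5, 11, 9, 12).

ℓ(w)=25; the 7 essential cells (i,j,r):

[(1, 5, 0), (4, 7, 2), (4, 9, 3), (5, 2, 0), (5, 5, 1), (7, 1, 0), (10, 9, 8)]


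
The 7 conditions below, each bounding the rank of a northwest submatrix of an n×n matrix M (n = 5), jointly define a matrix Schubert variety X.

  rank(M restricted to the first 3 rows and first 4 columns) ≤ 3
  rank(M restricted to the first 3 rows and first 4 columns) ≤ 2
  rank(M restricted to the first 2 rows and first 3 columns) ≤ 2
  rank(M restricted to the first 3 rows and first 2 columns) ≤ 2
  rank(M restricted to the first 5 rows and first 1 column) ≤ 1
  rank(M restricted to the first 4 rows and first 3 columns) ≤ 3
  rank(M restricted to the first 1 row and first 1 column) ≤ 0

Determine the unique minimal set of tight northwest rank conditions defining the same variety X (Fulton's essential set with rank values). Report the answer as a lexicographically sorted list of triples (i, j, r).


Recovering R(i,j) via the rank-extension bound from the 7 conditions:

  i=1: 0, 1, 1, 1, 1
  i=2: 1, 2, 2, 2, 2
  i=3: 1, 2, 2, 2, 3
  i=4: 1, 2, 3, 3, 4
  i=5: 1, 2, 3, 4, 5

reading off 1-entries of Δ²R: w = (2, 1, 5, 3, 4).

Fulton essential set (2 of the 3 Rothe cells):

[(1, 1, 0), (3, 4, 2)]


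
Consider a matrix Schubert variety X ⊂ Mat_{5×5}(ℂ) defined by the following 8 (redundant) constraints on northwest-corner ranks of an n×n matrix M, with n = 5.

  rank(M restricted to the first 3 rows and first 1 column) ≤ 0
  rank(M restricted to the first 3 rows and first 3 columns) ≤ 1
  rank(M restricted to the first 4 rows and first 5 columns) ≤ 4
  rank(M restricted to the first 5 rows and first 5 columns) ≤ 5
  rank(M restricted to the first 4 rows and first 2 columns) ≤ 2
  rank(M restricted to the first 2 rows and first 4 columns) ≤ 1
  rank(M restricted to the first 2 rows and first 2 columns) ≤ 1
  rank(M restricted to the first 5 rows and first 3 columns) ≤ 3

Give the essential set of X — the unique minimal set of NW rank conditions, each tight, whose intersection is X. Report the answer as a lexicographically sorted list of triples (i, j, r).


Recovering R(i,j) via the rank-extension bound from the 8 conditions:

  R[1]: 0 | 1 | 1 | 1 | 1
  R[2]: 0 | 1 | 1 | 1 | 2
  R[3]: 0 | 1 | 1 | 2 | 3
  R[4]: 1 | 2 | 2 | 3 | 4
  R[5]: 1 | 2 | 3 | 4 | 5

second differences of R give the permutation w = (2, 5, 4, 1, 3).

3 SE-corners of the 6-cell Rothe diagram give Ess(w):

[(2, 4, 1), (3, 1, 0), (3, 3, 1)]


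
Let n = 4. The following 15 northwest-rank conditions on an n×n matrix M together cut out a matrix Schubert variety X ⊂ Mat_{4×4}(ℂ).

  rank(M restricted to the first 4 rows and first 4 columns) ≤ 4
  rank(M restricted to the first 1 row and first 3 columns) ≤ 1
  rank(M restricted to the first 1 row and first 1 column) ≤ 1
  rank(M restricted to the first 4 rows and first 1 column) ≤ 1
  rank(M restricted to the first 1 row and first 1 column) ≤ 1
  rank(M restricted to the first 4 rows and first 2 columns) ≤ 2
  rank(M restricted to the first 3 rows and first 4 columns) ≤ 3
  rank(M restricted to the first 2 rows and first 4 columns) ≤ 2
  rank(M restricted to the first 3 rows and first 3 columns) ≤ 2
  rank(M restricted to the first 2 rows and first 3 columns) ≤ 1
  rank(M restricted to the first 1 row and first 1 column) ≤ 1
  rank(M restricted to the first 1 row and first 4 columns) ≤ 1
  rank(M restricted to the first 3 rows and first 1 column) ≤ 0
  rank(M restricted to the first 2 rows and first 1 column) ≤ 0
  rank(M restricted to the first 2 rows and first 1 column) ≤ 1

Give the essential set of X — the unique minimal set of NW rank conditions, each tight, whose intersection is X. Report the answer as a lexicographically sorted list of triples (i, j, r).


Recovering R(i,j) via the rank-extension bound from the 15 conditions:

  0  1  1  1
  0  1  1  2
  0  1  2  3
  1  2  3  4

giving w = (2, 4, 3, 1) via Δ²R.

2 SE-corners of the 4-cell Rothe diagram give Ess(w):

[(2, 3, 1), (3, 1, 0)]


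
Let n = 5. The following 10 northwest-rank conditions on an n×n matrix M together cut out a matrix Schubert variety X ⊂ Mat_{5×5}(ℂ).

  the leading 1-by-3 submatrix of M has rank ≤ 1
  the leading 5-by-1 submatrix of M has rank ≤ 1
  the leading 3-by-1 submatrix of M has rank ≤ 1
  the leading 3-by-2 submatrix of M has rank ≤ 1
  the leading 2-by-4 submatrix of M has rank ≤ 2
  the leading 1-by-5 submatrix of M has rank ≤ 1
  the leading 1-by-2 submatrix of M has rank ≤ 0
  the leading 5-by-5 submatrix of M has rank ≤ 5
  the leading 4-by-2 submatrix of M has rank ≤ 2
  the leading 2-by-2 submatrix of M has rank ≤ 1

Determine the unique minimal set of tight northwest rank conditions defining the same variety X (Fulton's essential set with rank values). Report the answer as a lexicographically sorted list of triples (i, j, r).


Rank table r_w(5×5) implied by the 10 constraints:

  row 1: 0  0  1  1  1
  row 2: 1  1  2  2  2
  row 3: 1  1  2  3  3
  row 4: 1  2  3  4  4
  row 5: 1  2  3  4  5

giving w = (3, 1, 4, 2, 5) via Δ²R.

ℓ(w)=3; the 2 essential cells (i,j,r):

[(1, 2, 0), (3, 2, 1)]


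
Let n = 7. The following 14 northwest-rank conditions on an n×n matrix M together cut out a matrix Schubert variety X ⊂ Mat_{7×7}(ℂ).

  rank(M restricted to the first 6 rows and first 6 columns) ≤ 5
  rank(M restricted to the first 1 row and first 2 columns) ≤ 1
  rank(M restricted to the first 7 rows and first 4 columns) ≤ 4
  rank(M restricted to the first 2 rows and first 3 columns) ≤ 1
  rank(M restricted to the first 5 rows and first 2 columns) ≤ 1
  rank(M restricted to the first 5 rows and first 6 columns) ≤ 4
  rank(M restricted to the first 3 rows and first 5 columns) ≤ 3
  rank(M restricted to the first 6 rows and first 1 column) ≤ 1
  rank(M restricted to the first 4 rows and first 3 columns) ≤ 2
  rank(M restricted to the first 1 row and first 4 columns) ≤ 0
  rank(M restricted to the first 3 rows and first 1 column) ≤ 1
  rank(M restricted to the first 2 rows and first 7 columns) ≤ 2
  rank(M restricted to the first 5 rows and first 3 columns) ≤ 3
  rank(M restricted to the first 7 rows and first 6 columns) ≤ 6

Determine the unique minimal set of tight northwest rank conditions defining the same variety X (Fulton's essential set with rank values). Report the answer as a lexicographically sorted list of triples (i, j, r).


Rank table r_w(7×7) implied by the 14 constraints:

  R[1]: 0  0  0  0  1  1  1
  R[2]: 1  1  1  1  2  2  2
  R[3]: 1  1  2  2  3  3  3
  R[4]: 1  1  2  3  4  4  4
  R[5]: 1  1  2  3  4  4  5
  R[6]: 1  2  3  4  5  5  6
  R[7]: 1  2  3  4  5  6  7

second differences of R give the permutation w = (5, 1, 3, 4, 7, 2, 6).

|D(w)|=8, |Ess(w)|=3:

[(1, 4, 0), (5, 2, 1), (5, 6, 4)]


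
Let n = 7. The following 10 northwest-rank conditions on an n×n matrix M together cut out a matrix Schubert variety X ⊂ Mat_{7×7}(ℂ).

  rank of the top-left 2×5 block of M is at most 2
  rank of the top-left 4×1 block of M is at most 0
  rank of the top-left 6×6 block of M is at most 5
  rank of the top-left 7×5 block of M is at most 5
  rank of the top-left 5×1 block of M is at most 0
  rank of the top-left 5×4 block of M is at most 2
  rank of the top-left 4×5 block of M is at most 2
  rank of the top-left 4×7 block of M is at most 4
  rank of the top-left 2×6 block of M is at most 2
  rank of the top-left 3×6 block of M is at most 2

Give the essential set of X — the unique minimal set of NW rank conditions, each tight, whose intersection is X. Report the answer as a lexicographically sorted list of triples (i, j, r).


The tightest implied rank at each (i,j), from the 10 conditions:

  R[1]: 0, 1, 1, 1, 1, 1, 1
  R[2]: 0, 1, 2, 2, 2, 2, 2
  R[3]: 0, 1, 2, 2, 2, 2, 3
  R[4]: 0, 1, 2, 2, 2, 3, 4
  R[5]: 0, 1, 2, 2, 3, 4, 5
  R[6]: 1, 2, 3, 3, 4, 5, 6
  R[7]: 1, 2, 3, 4, 5, 6, 7

second differences of R give the permutation w = (2, 3, 7, 6, 5, 1, 4).

ℓ(w)=11; the 4 essential cells (i,j,r):

[(3, 6, 2), (4, 5, 2), (5, 1, 0), (5, 4, 2)]


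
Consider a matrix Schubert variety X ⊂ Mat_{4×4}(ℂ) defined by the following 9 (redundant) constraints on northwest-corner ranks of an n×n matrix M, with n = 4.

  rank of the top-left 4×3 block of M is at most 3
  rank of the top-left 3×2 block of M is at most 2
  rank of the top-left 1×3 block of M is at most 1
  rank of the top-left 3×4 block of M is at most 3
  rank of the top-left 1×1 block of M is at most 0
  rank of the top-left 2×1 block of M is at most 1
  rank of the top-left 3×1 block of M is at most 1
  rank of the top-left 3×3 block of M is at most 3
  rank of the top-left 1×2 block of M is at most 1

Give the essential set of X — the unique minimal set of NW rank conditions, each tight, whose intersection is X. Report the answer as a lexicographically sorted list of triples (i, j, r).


Recovering R(i,j) via the rank-extension bound from the 9 conditions:

  row 1: 0 1 1 1
  row 2: 1 2 2 2
  row 3: 1 2 3 3
  row 4: 1 2 3 4

hence w(1..4) = (2, 1, 3, 4).

Rothe diagram D(w) (1 cell), 1 SE-corner (essential condition):

[(1, 1, 0)]


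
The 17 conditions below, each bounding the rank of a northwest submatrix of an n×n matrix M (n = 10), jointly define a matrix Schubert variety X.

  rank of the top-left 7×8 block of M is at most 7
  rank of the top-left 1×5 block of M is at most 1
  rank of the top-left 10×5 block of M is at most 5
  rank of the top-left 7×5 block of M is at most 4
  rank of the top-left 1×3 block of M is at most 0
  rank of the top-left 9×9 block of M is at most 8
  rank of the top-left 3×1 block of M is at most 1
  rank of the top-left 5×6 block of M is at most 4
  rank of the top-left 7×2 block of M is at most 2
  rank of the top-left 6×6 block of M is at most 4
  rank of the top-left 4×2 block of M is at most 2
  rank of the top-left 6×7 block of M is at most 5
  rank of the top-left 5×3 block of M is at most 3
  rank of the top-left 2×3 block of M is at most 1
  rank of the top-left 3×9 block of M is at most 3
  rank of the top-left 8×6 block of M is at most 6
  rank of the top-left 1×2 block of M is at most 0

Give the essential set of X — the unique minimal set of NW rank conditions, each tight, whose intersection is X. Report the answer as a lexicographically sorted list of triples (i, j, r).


Computing R[i][j] = min implied NW-rank bound (n=10, 17 conditions):

  i=1: 0, 0, 0, 1, 1, 1, 1, 1, 1, 1
  i=2: 1, 1, 1, 2, 2, 2, 2, 2, 2, 2
  i=3: 1, 2, 2, 3, 3, 3, 3, 3, 3, 3
  i=4: 1, 2, 3, 4, 4, 4, 4, 4, 4, 4
  i=5: 1, 2, 3, 4, 4, 4, 5, 5, 5, 5
  i=6: 1, 2, 3, 4, 4, 4, 5, 6, 6, 6
  i=7: 1, 2, 3, 4, 4, 5, 6, 7, 7, 7
  i=8: 1, 2, 3, 4, 5, 6, 7, 8, 8, 8
  i=9: 1, 2, 3, 4, 5, 6, 7, 8, 8, 9
  i=10: 1, 2, 3, 4, 5, 6, 7, 8, 9, 10

hence w(1..10) = (4, 1, 2, 3, 7, 8, 6, 5, 10, 9).

Rothe diagram D(w) (9 cells), 4 SE-corners (essential conditions):

[(1, 3, 0), (6, 6, 4), (7, 5, 4), (9, 9, 8)]


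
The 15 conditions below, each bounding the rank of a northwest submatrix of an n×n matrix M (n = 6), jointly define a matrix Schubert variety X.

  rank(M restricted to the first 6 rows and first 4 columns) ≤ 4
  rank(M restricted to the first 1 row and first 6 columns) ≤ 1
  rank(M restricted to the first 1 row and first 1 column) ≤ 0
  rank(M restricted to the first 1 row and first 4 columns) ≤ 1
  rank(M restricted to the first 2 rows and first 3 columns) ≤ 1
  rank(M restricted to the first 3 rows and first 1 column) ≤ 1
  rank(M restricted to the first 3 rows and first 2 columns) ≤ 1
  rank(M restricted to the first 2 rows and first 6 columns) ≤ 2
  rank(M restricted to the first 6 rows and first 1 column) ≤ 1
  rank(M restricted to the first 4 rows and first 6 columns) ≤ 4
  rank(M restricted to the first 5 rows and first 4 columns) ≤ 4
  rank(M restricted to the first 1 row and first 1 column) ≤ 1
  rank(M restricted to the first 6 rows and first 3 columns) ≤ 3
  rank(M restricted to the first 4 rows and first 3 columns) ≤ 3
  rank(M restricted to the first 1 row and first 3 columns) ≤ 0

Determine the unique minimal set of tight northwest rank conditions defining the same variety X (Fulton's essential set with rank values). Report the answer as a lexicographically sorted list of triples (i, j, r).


Computing R[i][j] = min implied NW-rank bound (n=6, 15 conditions):

  row 1: 0 | 0 | 0 | 1 | 1 | 1
  row 2: 1 | 1 | 1 | 2 | 2 | 2
  row 3: 1 | 1 | 2 | 3 | 3 | 3
  row 4: 1 | 2 | 3 | 4 | 4 | 4
  row 5: 1 | 2 | 3 | 4 | 5 | 5
  row 6: 1 | 2 | 3 | 4 | 5 | 6

so w = (4, 1, 3, 2, 5, 6).

Rothe diagram D(w) (4 cells), 2 SE-corners (essential conditions):

[(1, 3, 0), (3, 2, 1)]


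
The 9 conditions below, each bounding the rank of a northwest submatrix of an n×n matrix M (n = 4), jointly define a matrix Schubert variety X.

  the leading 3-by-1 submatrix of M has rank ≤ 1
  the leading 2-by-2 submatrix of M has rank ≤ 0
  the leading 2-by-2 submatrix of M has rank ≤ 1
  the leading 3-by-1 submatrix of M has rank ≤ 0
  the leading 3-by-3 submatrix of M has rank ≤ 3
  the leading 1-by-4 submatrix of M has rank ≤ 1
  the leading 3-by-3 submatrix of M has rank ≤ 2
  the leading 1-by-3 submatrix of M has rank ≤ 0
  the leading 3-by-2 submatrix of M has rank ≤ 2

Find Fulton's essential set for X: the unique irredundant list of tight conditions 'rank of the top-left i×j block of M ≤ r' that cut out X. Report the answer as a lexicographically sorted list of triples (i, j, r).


Reconstructing r_w from the 9 given conditions:

  R[1]: 0  0  0  1
  R[2]: 0  0  1  2
  R[3]: 0  1  2  3
  R[4]: 1  2  3  4

so w = (4, 3, 2, 1).

Rothe diagram D(w) (6 cells), 3 SE-corners (essential conditions):

[(1, 3, 0), (2, 2, 0), (3, 1, 0)]


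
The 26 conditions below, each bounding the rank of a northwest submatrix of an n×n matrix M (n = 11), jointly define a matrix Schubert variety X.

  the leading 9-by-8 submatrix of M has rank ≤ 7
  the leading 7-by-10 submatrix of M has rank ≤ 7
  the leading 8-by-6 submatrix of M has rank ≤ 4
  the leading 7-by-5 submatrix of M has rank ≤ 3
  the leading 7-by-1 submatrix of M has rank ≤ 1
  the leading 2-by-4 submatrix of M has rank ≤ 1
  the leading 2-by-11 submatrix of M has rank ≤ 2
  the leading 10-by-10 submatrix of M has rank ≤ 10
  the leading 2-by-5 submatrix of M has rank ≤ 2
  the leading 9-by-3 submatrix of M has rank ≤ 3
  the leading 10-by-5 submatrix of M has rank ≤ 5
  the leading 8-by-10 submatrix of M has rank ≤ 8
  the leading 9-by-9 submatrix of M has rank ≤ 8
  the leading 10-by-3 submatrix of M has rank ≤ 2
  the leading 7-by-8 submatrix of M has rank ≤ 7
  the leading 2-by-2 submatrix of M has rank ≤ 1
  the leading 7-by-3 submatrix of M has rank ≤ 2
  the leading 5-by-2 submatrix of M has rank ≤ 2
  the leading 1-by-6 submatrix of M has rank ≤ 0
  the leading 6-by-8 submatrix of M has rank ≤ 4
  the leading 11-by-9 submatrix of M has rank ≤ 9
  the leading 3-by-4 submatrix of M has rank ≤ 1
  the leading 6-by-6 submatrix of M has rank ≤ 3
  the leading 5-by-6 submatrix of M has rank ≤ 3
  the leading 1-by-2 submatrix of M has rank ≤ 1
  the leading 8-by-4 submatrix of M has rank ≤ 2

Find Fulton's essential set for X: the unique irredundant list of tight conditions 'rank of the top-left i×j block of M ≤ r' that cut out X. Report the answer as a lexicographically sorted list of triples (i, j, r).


Reconstructing r_w from the 26 given conditions:

  R[1]: 0, 0, 0, 0, 0, 0, 1, 1, 1, 1, 1
  R[2]: 1, 1, 1, 1, 1, 1, 2, 2, 2, 2, 2
  R[3]: 1, 1, 1, 1, 2, 2, 3, 3, 3, 3, 3
  R[4]: 1, 2, 2, 2, 3, 3, 4, 4, 4, 4, 4
  R[5]: 1, 2, 2, 2, 3, 3, 4, 4, 5, 5, 5
  R[6]: 1, 2, 2, 2, 3, 3, 4, 4, 5, 6, 6
  R[7]: 1, 2, 2, 2, 3, 4, 5, 5, 6, 7, 7
  R[8]: 1, 2, 2, 2, 3, 4, 5, 6, 7, 8, 8
  R[9]: 1, 2, 2, 3, 4, 5, 6, 7, 8, 9, 9
  R[10]: 1, 2, 2, 3, 4, 5, 6, 7, 8, 9, 10
  R[11]: 1, 2, 3, 4, 5, 6, 7, 8, 9, 10, 11

second differences of R give the permutation w = (7, 1, 5, 2, 9, 10, 6, 8, 4, 11, 3).

6 SE-corners of the 23-cell Rothe diagram give Ess(w):

[(1, 6, 0), (3, 4, 1), (6, 6, 3), (6, 8, 4), (8, 4, 2), (10, 3, 2)]


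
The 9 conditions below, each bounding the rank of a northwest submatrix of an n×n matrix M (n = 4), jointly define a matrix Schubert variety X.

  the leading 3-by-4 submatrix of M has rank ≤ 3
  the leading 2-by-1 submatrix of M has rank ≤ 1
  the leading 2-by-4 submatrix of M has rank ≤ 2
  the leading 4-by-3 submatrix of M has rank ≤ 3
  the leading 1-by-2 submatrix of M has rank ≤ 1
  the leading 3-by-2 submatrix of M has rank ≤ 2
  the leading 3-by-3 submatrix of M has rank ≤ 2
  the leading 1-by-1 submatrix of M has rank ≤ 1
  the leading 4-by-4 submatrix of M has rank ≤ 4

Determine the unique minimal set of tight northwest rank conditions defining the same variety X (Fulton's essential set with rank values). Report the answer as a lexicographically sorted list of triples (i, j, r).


Computing R[i][j] = min implied NW-rank bound (n=4, 9 conditions):

  row 1: 1 1 1 1
  row 2: 1 2 2 2
  row 3: 1 2 2 3
  row 4: 1 2 3 4

giving w = (1, 2, 4, 3) via Δ²R.

|D(w)|=1, |Ess(w)|=1:

[(3, 3, 2)]


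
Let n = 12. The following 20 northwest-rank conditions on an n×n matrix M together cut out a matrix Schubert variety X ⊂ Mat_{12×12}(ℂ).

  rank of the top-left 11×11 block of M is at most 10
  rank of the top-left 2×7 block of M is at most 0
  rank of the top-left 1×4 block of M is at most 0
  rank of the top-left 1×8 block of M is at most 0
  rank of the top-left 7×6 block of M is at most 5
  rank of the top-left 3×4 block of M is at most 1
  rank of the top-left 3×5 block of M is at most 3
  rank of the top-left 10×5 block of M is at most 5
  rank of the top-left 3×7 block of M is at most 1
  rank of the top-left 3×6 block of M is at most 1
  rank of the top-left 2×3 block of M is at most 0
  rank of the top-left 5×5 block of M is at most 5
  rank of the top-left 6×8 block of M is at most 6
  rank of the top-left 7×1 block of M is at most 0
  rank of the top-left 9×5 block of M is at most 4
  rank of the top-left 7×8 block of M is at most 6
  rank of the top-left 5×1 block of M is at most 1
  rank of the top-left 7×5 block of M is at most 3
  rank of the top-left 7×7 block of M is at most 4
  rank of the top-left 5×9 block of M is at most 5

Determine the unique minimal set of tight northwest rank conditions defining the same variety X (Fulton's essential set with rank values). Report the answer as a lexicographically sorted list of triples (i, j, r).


Rank table r_w(12×12) implied by the 20 constraints:

  row 1: 0 | 0 | 0 | 0 | 0 | 0 | 0 | 0 | 1 | 1 | 1 | 1
  row 2: 0 | 0 | 0 | 0 | 0 | 0 | 0 | 1 | 2 | 2 | 2 | 2
  row 3: 0 | 1 | 1 | 1 | 1 | 1 | 1 | 2 | 3 | 3 | 3 | 3
  row 4: 0 | 1 | 2 | 2 | 2 | 2 | 2 | 3 | 4 | 4 | 4 | 4
  row 5: 0 | 1 | 2 | 3 | 3 | 3 | 3 | 4 | 5 | 5 | 5 | 5
  row 6: 0 | 1 | 2 | 3 | 3 | 4 | 4 | 5 | 6 | 6 | 6 | 6
  row 7: 0 | 1 | 2 | 3 | 3 | 4 | 4 | 5 | 6 | 7 | 7 | 7
  row 8: 1 | 2 | 3 | 4 | 4 | 5 | 5 | 6 | 7 | 8 | 8 | 8
  row 9: 1 | 2 | 3 | 4 | 4 | 5 | 6 | 7 | 8 | 9 | 9 | 9
  row 10: 1 | 2 | 3 | 4 | 5 | 6 | 7 | 8 | 9 | 10 | 10 | 10
  row 11: 1 | 2 | 3 | 4 | 5 | 6 | 7 | 8 | 9 | 10 | 10 | 11
  row 12: 1 | 2 | 3 | 4 | 5 | 6 | 7 | 8 | 9 | 10 | 11 | 12

reading off 1-entries of Δ²R: w = (9, 8, 2, 3, 4, 6, 10, 1, 7, 5, 12, 11).

D(w) has 25 cells with 7 SE-corners; essential set:

[(1, 8, 0), (2, 7, 0), (7, 1, 0), (7, 5, 3), (7, 7, 4), (9, 5, 4), (11, 11, 10)]


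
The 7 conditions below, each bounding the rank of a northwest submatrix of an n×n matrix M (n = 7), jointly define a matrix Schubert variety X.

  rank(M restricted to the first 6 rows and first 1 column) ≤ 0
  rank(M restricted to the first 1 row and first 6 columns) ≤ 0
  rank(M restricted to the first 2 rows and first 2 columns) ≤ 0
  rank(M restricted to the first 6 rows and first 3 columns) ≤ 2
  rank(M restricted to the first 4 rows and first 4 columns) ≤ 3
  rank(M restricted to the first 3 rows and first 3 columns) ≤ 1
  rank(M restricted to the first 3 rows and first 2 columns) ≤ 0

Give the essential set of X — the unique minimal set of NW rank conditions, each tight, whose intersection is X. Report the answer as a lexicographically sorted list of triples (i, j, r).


Propagating the 7 rank bounds to every northwest block:

  row 1: 0 | 0 | 0 | 0 | 0 | 0 | 1
  row 2: 0 | 0 | 1 | 1 | 1 | 1 | 2
  row 3: 0 | 0 | 1 | 2 | 2 | 2 | 3
  row 4: 0 | 1 | 2 | 3 | 3 | 3 | 4
  row 5: 0 | 1 | 2 | 3 | 4 | 4 | 5
  row 6: 0 | 1 | 2 | 3 | 4 | 5 | 6
  row 7: 1 | 2 | 3 | 4 | 5 | 6 | 7

hence w(1..7) = (7, 3, 4, 2, 5, 6, 1).

3 SE-corners of the 13-cell Rothe diagram give Ess(w):

[(1, 6, 0), (3, 2, 0), (6, 1, 0)]


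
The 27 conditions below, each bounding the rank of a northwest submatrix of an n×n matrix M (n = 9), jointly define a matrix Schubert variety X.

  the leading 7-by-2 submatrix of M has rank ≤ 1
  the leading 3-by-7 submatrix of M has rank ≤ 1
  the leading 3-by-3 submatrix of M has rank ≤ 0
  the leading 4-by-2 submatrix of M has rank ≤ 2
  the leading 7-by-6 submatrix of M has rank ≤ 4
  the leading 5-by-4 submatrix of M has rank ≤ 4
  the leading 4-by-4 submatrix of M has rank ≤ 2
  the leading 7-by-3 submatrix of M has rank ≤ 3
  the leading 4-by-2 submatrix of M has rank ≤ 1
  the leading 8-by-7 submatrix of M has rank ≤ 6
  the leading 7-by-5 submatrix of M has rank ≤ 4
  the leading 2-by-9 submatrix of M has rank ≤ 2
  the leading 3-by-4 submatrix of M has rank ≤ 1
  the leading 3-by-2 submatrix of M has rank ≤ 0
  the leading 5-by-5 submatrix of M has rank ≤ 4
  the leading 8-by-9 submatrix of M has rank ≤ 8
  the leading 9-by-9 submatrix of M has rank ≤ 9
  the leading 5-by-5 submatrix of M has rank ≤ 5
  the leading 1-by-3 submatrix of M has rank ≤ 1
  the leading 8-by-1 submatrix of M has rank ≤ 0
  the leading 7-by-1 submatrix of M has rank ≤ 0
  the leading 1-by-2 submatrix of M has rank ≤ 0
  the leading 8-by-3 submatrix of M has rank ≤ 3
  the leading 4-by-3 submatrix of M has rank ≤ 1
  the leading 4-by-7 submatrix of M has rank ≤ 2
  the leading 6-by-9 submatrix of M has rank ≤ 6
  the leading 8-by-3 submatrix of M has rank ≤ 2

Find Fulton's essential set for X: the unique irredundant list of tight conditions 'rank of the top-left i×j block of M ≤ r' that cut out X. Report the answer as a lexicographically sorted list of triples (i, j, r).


Recovering R(i,j) via the rank-extension bound from the 27 conditions:

  row 1: 0 0 0 1 1 1 1 1 1
  row 2: 0 0 0 1 1 1 1 2 2
  row 3: 0 0 0 1 1 1 1 2 3
  row 4: 0 1 1 2 2 2 2 3 4
  row 5: 0 1 2 3 3 3 3 4 5
  row 6: 0 1 2 3 4 4 4 5 6
  row 7: 0 1 2 3 4 4 5 6 7
  row 8: 0 1 2 3 4 5 6 7 8
  row 9: 1 2 3 4 5 6 7 8 9

giving w = (4, 8, 9, 2, 3, 5, 7, 6, 1) via Δ²R.

Rothe diagram D(w) (21 cells), 4 SE-corners (essential conditions):

[(3, 3, 0), (3, 7, 1), (7, 6, 4), (8, 1, 0)]


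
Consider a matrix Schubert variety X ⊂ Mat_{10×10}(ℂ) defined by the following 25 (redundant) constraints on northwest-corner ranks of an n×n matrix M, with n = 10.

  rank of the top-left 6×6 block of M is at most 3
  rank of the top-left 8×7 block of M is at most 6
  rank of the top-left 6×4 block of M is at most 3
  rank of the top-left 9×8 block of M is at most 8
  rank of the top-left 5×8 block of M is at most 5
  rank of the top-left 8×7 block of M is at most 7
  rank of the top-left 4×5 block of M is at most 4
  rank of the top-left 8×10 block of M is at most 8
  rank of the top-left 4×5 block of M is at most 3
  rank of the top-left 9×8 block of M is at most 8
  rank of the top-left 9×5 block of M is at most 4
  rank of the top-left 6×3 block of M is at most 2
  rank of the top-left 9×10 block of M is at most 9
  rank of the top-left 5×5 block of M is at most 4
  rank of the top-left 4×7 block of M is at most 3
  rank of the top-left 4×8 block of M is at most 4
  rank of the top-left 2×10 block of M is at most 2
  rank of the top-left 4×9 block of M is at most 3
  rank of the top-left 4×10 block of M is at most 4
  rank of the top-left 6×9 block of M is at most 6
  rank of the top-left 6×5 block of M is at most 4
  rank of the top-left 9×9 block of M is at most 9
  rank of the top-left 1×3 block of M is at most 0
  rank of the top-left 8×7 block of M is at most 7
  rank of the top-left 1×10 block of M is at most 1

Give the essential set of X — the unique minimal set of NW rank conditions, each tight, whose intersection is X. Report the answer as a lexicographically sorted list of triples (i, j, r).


The tightest implied rank at each (i,j), from the 25 conditions:

  i=1: 0 0 0 1 1 1 1 1 1 1
  i=2: 1 1 1 2 2 2 2 2 2 2
  i=3: 1 2 2 3 3 3 3 3 3 3
  i=4: 1 2 2 3 3 3 3 3 3 4
  i=5: 1 2 2 3 3 3 4 4 4 5
  i=6: 1 2 2 3 3 3 4 5 5 6
  i=7: 1 2 3 4 4 4 5 6 6 7
  i=8: 1 2 3 4 4 5 6 7 7 8
  i=9: 1 2 3 4 4 5 6 7 8 9
  i=10: 1 2 3 4 5 6 7 8 9 10

giving w = (4, 1, 2, 10, 7, 8, 3, 6, 9, 5) via Δ²R.

Rothe diagram D(w) (17 cells), 5 SE-corners (essential conditions):

[(1, 3, 0), (4, 9, 3), (6, 3, 2), (6, 6, 3), (9, 5, 4)]


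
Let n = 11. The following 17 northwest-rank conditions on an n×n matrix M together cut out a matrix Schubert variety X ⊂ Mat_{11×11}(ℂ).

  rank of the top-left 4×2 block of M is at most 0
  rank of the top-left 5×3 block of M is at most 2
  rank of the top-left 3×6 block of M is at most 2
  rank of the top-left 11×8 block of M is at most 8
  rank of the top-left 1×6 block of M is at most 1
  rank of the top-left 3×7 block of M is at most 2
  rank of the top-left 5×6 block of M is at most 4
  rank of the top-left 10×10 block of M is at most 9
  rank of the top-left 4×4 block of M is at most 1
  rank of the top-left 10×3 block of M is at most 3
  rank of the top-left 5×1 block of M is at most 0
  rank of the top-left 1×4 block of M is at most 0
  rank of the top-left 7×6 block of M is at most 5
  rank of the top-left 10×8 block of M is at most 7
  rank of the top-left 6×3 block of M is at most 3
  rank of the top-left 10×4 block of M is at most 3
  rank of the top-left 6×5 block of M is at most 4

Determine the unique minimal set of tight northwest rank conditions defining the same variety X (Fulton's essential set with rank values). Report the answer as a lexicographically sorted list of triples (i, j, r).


Recovering R(i,j) via the rank-extension bound from the 17 conditions:

  i=1: 0 | 0 | 0 | 0 | 1 | 1 | 1 | 1 | 1 | 1 | 1
  i=2: 0 | 0 | 1 | 1 | 2 | 2 | 2 | 2 | 2 | 2 | 2
  i=3: 0 | 0 | 1 | 1 | 2 | 2 | 2 | 3 | 3 | 3 | 3
  i=4: 0 | 0 | 1 | 1 | 2 | 3 | 3 | 4 | 4 | 4 | 4
  i=5: 0 | 1 | 2 | 2 | 3 | 4 | 4 | 5 | 5 | 5 | 5
  i=6: 1 | 2 | 3 | 3 | 4 | 5 | 5 | 6 | 6 | 6 | 6
  i=7: 1 | 2 | 3 | 3 | 4 | 5 | 6 | 7 | 7 | 7 | 7
  i=8: 1 | 2 | 3 | 3 | 4 | 5 | 6 | 7 | 8 | 8 | 8
  i=9: 1 | 2 | 3 | 3 | 4 | 5 | 6 | 7 | 8 | 9 | 9
  i=10: 1 | 2 | 3 | 3 | 4 | 5 | 6 | 7 | 8 | 9 | 10
  i=11: 1 | 2 | 3 | 4 | 5 | 6 | 7 | 8 | 9 | 10 | 11

so w = (5, 3, 8, 6, 2, 1, 7, 9, 10, 11, 4).

Rothe diagram D(w) (19 cells), 6 SE-corners (essential conditions):

[(1, 4, 0), (3, 7, 2), (4, 2, 0), (4, 4, 1), (5, 1, 0), (10, 4, 3)]


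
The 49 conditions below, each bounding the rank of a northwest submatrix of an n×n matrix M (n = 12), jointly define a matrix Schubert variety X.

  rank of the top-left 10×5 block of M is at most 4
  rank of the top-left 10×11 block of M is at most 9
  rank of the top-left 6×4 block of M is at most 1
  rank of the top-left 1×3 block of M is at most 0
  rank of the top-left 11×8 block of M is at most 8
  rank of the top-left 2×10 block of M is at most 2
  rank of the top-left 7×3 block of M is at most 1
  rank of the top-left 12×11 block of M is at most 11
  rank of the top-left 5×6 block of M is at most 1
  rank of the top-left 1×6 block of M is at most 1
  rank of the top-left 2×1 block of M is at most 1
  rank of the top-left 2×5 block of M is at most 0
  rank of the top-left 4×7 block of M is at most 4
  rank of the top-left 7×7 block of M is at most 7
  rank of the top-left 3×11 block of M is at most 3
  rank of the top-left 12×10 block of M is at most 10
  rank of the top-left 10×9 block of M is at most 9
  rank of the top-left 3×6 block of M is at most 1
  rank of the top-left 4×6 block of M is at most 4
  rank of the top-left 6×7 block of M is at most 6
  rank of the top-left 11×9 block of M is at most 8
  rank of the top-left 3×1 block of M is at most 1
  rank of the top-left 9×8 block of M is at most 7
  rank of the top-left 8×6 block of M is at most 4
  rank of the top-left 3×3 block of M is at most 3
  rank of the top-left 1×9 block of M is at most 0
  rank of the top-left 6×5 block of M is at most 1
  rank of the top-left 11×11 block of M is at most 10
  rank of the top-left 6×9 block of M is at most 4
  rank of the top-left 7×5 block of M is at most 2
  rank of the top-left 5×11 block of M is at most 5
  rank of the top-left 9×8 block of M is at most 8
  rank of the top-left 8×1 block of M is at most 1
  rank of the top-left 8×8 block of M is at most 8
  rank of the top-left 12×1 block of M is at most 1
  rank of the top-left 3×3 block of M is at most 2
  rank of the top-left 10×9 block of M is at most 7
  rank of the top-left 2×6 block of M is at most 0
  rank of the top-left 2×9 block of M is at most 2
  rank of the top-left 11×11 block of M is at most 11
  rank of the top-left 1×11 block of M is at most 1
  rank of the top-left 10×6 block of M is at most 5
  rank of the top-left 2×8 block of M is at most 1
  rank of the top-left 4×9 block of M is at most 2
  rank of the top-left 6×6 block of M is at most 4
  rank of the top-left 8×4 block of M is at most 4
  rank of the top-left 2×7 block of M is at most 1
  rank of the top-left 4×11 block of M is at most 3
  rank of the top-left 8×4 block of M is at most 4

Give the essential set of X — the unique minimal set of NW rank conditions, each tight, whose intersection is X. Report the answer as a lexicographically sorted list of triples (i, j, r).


The tightest implied rank at each (i,j), from the 49 conditions:

  row 1: 0  0  0  0  0  0  0  0  0  1  1  1
  row 2: 0  0  0  0  0  0  1  1  1  2  2  2
  row 3: 1  1  1  1  1  1  2  2  2  3  3  3
  row 4: 1  1  1  1  1  1  2  2  2  3  3  4
  row 5: 1  1  1  1  1  1  2  3  3  4  4  5
  row 6: 1  1  1  1  1  2  3  4  4  5  5  6
  row 7: 1  1  1  2  2  3  4  5  5  6  6  7
  row 8: 1  2  2  3  3  4  5  6  6  7  7  8
  row 9: 1  2  3  4  4  5  6  7  7  8  8  9
  row 10: 1  2  3  4  4  5  6  7  7  8  9  10
  row 11: 1  2  3  4  5  6  7  8  8  9  10  11
  row 12: 1  2  3  4  5  6  7  8  9  10  11  12

second differences of R give the permutation w = (10, 7, 1, 12, 8, 6, 4, 2, 3, 11, 5, 9).

ℓ(w)=36; the 9 essential cells (i,j,r):

[(1, 9, 0), (2, 6, 0), (4, 9, 2), (4, 11, 3), (5, 6, 1), (6, 5, 1), (7, 3, 1), (10, 5, 4), (10, 9, 7)]


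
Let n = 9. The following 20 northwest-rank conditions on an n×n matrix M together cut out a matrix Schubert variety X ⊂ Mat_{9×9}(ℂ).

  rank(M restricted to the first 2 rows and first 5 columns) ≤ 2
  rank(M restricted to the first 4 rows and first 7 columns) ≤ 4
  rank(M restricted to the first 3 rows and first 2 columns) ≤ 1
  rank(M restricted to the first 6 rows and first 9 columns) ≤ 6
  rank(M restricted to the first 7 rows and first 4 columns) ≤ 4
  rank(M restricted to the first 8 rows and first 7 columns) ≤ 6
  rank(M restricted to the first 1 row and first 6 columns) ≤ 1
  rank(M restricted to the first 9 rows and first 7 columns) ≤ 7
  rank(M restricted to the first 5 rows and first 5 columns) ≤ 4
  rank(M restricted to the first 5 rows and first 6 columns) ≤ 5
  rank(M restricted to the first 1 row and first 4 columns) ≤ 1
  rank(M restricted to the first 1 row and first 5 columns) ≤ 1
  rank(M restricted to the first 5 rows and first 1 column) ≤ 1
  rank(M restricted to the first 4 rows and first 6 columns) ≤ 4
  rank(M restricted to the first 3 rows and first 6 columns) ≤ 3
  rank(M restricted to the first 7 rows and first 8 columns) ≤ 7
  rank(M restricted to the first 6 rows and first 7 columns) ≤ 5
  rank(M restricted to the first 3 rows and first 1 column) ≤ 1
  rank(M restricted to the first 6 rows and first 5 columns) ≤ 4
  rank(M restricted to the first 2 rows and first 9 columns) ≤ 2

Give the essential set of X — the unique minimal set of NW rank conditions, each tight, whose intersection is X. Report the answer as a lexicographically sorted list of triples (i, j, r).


Recovering R(i,j) via the rank-extension bound from the 20 conditions:

  i=1: 1  1  1  1  1  1  1  1  1
  i=2: 1  1  2  2  2  2  2  2  2
  i=3: 1  1  2  3  3  3  3  3  3
  i=4: 1  2  3  4  4  4  4  4  4
  i=5: 1  2  3  4  4  5  5  5  5
  i=6: 1  2  3  4  4  5  5  6  6
  i=7: 1  2  3  4  5  6  6  7  7
  i=8: 1  2  3  4  5  6  6  7  8
  i=9: 1  2  3  4  5  6  7  8  9

second differences of R give the permutation w = (1, 3, 4, 2, 6, 8, 5, 9, 7).

4 SE-corners of the 6-cell Rothe diagram give Ess(w):

[(3, 2, 1), (6, 5, 4), (6, 7, 5), (8, 7, 6)]


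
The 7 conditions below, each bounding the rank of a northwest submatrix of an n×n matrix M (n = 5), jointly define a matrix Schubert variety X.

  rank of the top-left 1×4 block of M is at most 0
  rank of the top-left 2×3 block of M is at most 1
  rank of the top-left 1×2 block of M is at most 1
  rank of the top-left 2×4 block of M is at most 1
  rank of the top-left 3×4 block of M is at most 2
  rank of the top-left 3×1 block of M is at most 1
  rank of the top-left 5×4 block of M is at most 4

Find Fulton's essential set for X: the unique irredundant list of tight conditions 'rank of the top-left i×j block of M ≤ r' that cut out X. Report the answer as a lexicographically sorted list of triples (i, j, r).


Propagating the 7 rank bounds to every northwest block:

  row 1: 0 | 0 | 0 | 0 | 1
  row 2: 1 | 1 | 1 | 1 | 2
  row 3: 1 | 2 | 2 | 2 | 3
  row 4: 1 | 2 | 3 | 3 | 4
  row 5: 1 | 2 | 3 | 4 | 5

so w = (5, 1, 2, 3, 4).

Rothe diagram D(w) (4 cells), 1 SE-corner (essential condition):

[(1, 4, 0)]


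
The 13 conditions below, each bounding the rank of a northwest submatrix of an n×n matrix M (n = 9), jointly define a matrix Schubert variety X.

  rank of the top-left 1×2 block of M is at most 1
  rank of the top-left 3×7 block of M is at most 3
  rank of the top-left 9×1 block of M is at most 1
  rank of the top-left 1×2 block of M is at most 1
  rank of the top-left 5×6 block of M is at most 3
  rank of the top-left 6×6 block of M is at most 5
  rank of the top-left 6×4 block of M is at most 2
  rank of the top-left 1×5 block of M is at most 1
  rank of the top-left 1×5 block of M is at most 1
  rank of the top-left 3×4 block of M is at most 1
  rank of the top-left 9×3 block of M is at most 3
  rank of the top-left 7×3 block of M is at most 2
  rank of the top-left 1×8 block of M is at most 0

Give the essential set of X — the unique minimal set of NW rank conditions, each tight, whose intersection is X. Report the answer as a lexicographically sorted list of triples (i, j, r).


The tightest implied rank at each (i,j), from the 13 conditions:

  0, 0, 0, 0, 0, 0, 0, 0, 1
  1, 1, 1, 1, 1, 1, 1, 1, 2
  1, 1, 1, 1, 2, 2, 2, 2, 3
  1, 2, 2, 2, 3, 3, 3, 3, 4
  1, 2, 2, 2, 3, 3, 4, 4, 5
  1, 2, 2, 2, 3, 4, 5, 5, 6
  1, 2, 2, 3, 4, 5, 6, 6, 7
  1, 2, 3, 4, 5, 6, 7, 7, 8
  1, 2, 3, 4, 5, 6, 7, 8, 9

giving w = (9, 1, 5, 2, 7, 6, 4, 3, 8) via Δ²R.

Fulton essential set (5 of the 17 Rothe cells):

[(1, 8, 0), (3, 4, 1), (5, 6, 3), (6, 4, 2), (7, 3, 2)]
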